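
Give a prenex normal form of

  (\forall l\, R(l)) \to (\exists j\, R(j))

\exists l\, \exists j\, (\neg R(l) \lor R(j))

First replace A → B with ¬A ∨ B.
  \neg (\forall l\, R(l)) \lor (\exists j\, R(j))
Push ¬ through the quantifiers and connectives to reach negation normal form:
  (\exists l\, \neg R(l)) \lor (\exists j\, R(j))
All bound variables are already distinct, so no renaming is needed.
Finally move all quantifiers to the prefix:
  \exists l\, \exists j\, (\neg R(l) \lor R(j))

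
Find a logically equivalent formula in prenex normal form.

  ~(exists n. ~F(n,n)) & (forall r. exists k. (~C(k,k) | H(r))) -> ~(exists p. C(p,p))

Eliminate → and ↔ using ¬ and ∨.
  ~(~(exists n. ~F(n,n)) & (forall r. exists k. (~C(k,k) | H(r)))) | ~(exists p. C(p,p))
Push ¬ through the quantifiers and connectives to reach negation normal form:
  (exists n. ~F(n,n)) | (exists r. forall k. (C(k,k) & ~H(r))) | (forall p. ~C(p,p))
All bound variables are already distinct, so no renaming is needed.
Finally move all quantifiers to the prefix:
  exists n. exists r. forall k. forall p. (~F(n,n) | C(k,k) & ~H(r) | ~C(p,p))

exists n. exists r. forall k. forall p. (~F(n,n) | C(k,k) & ~H(r) | ~C(p,p))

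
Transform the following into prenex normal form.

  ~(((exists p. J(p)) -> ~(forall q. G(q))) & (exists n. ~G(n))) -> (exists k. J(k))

First replace A → B with ¬A ∨ B.
  ~~((~(exists p. J(p)) | ~(forall q. G(q))) & (exists n. ~G(n))) | (exists k. J(k))
Push ¬ through the quantifiers and connectives to reach negation normal form:
  ((forall p. ~J(p)) | (exists q. ~G(q))) & (exists n. ~G(n)) | (exists k. J(k))
All bound variables are already distinct, so no renaming is needed.
Pull the quantifiers to the front (each side's bound variable is not free in the other side):
  forall p. exists q. exists n. exists k. ((~J(p) | ~G(q)) & ~G(n) | J(k))

forall p. exists q. exists n. exists k. ((~J(p) | ~G(q)) & ~G(n) | J(k))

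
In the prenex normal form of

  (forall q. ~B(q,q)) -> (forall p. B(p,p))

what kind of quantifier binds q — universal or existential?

existential

Eliminate → and ↔ using ¬ and ∨.
  ~(forall q. ~B(q,q)) | (forall p. B(p,p))
Drive negations inward (¬∀x A ≡ ∃x ¬A, ¬∃x A ≡ ∀x ¬A, De Morgan for ∧/∨):
  (exists q. B(q,q)) | (forall p. B(p,p))
All bound variables are already distinct, so no renaming is needed.
Finally move all quantifiers to the prefix:
  exists q. forall p. (B(q,q) | B(p,p))
The quantifier forall q sits under an odd number of negations (counting the antecedent side of each →), so it flips to exists q.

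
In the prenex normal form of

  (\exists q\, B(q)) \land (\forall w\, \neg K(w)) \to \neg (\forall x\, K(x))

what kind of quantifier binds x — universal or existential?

existential

Rewrite implications/biconditionals: A → B as ¬A ∨ B.
  \neg ((\exists q\, B(q)) \land (\forall w\, \neg K(w))) \lor \neg (\forall x\, K(x))
Drive negations inward (¬∀x A ≡ ∃x ¬A, ¬∃x A ≡ ∀x ¬A, De Morgan for ∧/∨):
  (\forall q\, \neg B(q)) \lor (\exists w\, K(w)) \lor (\exists x\, \neg K(x))
All bound variables are already distinct, so no renaming is needed.
Pull the quantifiers to the front (each side's bound variable is not free in the other side):
  \forall q\, \exists w\, \exists x\, (\neg B(q) \lor K(w) \lor \neg K(x))
The quantifier \forall x sits under an odd number of negations (counting the antecedent side of each →), so it flips to \exists x.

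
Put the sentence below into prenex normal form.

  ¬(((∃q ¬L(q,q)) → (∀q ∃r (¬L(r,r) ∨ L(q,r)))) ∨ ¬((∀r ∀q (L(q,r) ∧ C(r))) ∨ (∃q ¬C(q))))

Eliminate → and ↔ using ¬ and ∨.
  ¬(¬(∃q ¬L(q,q)) ∨ (∀q ∃r (¬L(r,r) ∨ L(q,r))) ∨ ¬((∀r ∀q (L(q,r) ∧ C(r))) ∨ (∃q ¬C(q))))
Push ¬ through the quantifiers and connectives to reach negation normal form:
  (∃q ¬L(q,q)) ∧ (∃q ∀r (L(r,r) ∧ ¬L(q,r))) ∧ ((∀r ∀q (L(q,r) ∧ C(r))) ∨ (∃q ¬C(q)))
Rename bound variables to avoid capture: q↦v1, r↦x, q↦c, q↦y1.
  (∃q ¬L(q,q)) ∧ (∃v1 ∀r (L(r,r) ∧ ¬L(v1,r))) ∧ ((∀x ∀c (L(c,x) ∧ C(x))) ∨ (∃y1 ¬C(y1)))
Extract every quantifier outward, since the variables are now distinct and don't occur free across branches:
  ∃q ∃v1 ∀r ∀x ∀c ∃y1 (¬L(q,q) ∧ L(r,r) ∧ ¬L(v1,r) ∧ (L(c,x) ∧ C(x) ∨ ¬C(y1)))

∃q ∃v1 ∀r ∀x ∀c ∃y1 (¬L(q,q) ∧ L(r,r) ∧ ¬L(v1,r) ∧ (L(c,x) ∧ C(x) ∨ ¬C(y1)))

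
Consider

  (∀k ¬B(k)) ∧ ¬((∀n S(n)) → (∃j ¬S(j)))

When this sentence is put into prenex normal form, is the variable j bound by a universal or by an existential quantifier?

Eliminate → and ↔ using ¬ and ∨.
  (∀k ¬B(k)) ∧ ¬(¬(∀n S(n)) ∨ (∃j ¬S(j)))
Drive negations inward (¬∀x A ≡ ∃x ¬A, ¬∃x A ≡ ∀x ¬A, De Morgan for ∧/∨):
  (∀k ¬B(k)) ∧ (∀n S(n)) ∧ (∀j S(j))
All bound variables are already distinct, so no renaming is needed.
Finally move all quantifiers to the prefix:
  ∀k ∀n ∀j (¬B(k) ∧ S(n) ∧ S(j))
The quantifier ∃j sits under an odd number of negations (counting the antecedent side of each →), so it flips to ∀j.

universal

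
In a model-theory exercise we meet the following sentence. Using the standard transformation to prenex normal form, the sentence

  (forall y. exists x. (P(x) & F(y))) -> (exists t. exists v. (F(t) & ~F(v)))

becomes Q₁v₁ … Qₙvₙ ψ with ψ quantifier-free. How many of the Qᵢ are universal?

1

Rewrite implications/biconditionals: A → B as ¬A ∨ B.
  ~(forall y. exists x. (P(x) & F(y))) | (exists t. exists v. (F(t) & ~F(v)))
Drive negations inward (¬∀x A ≡ ∃x ¬A, ¬∃x A ≡ ∀x ¬A, De Morgan for ∧/∨):
  (exists y. forall x. (~P(x) | ~F(y))) | (exists t. exists v. (F(t) & ~F(v)))
All bound variables are already distinct, so no renaming is needed.
Extract every quantifier outward, since the variables are now distinct and don't occur free across branches:
  exists y. forall x. exists t. exists v. (~P(x) | ~F(y) | F(t) & ~F(v))
The prefix is exists y forall x exists t exists v: 1 universal, 3 existential.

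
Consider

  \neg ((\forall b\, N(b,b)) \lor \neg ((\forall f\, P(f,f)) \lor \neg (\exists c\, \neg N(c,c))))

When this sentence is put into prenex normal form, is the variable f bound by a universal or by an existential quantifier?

universal

Drive negations inward (¬∀x A ≡ ∃x ¬A, ¬∃x A ≡ ∀x ¬A, De Morgan for ∧/∨):
  (\exists b\, \neg N(b,b)) \land ((\forall f\, P(f,f)) \lor (\forall c\, N(c,c)))
All bound variables are already distinct, so no renaming is needed.
Finally move all quantifiers to the prefix:
  \exists b\, \forall f\, \forall c\, (\neg N(b,b) \land (P(f,f) \lor N(c,c)))
The quantifier \forall f sits under an even number of negations, so it remains universal.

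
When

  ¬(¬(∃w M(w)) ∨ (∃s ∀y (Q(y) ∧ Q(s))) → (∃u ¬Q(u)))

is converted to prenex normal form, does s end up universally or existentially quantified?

existential

Rewrite implications/biconditionals: A → B as ¬A ∨ B.
  ¬(¬(¬(∃w M(w)) ∨ (∃s ∀y (Q(y) ∧ Q(s)))) ∨ (∃u ¬Q(u)))
Drive negations inward (¬∀x A ≡ ∃x ¬A, ¬∃x A ≡ ∀x ¬A, De Morgan for ∧/∨):
  ((∀w ¬M(w)) ∨ (∃s ∀y (Q(y) ∧ Q(s)))) ∧ (∀u Q(u))
Extract every quantifier outward, since the variables are now distinct and don't occur free across branches:
  ∀w ∃s ∀y ∀u ((¬M(w) ∨ Q(y) ∧ Q(s)) ∧ Q(u))
The quantifier ∃s sits under an even number of negations (counting the antecedent side of each →), so it remains existential.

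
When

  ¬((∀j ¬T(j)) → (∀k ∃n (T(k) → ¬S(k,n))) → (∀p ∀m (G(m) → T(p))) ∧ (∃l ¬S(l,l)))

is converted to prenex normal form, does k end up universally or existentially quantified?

Rewrite implications/biconditionals: A → B as ¬A ∨ B.
  ¬(¬(∀j ¬T(j)) ∨ ¬(∀k ∃n (¬T(k) ∨ ¬S(k,n))) ∨ (∀p ∀m (¬G(m) ∨ T(p))) ∧ (∃l ¬S(l,l)))
Move each ¬ inward, flipping quantifiers it crosses:
  (∀j ¬T(j)) ∧ (∀k ∃n (¬T(k) ∨ ¬S(k,n))) ∧ ((∃p ∃m (G(m) ∧ ¬T(p))) ∨ (∀l S(l,l)))
All bound variables are already distinct, so no renaming is needed.
Finally move all quantifiers to the prefix:
  ∀j ∀k ∃n ∃p ∃m ∀l (¬T(j) ∧ (¬T(k) ∨ ¬S(k,n)) ∧ (G(m) ∧ ¬T(p) ∨ S(l,l)))
The quantifier ∀k sits under an even number of negations (counting the antecedent side of each →), so it remains universal.

universal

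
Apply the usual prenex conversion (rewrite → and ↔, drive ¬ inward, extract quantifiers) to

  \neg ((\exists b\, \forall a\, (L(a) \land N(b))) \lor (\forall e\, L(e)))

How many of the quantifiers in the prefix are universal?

1

Move each ¬ inward, flipping quantifiers it crosses:
  (\forall b\, \exists a\, (\neg L(a) \lor \neg N(b))) \land (\exists e\, \neg L(e))
Finally move all quantifiers to the prefix:
  \forall b\, \exists a\, \exists e\, ((\neg L(a) \lor \neg N(b)) \land \neg L(e))
The prefix is \forall b \exists a \exists e: 1 universal, 2 existential.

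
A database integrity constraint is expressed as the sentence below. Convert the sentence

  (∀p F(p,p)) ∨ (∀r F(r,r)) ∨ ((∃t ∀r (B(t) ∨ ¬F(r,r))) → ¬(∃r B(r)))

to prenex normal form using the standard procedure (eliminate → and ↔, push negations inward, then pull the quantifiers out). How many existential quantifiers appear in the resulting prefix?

Eliminate → and ↔ using ¬ and ∨.
  (∀p F(p,p)) ∨ (∀r F(r,r)) ∨ ¬(∃t ∀r (B(t) ∨ ¬F(r,r))) ∨ ¬(∃r B(r))
Move each ¬ inward, flipping quantifiers it crosses:
  (∀p F(p,p)) ∨ (∀r F(r,r)) ∨ (∀t ∃r (¬B(t) ∧ F(r,r))) ∨ (∀r ¬B(r))
Standardize variables apart so no two quantifiers bind the same name: r↦x, r↦w1.
  (∀p F(p,p)) ∨ (∀r F(r,r)) ∨ (∀t ∃x (¬B(t) ∧ F(x,x))) ∨ (∀w1 ¬B(w1))
Pull the quantifiers to the front (each side's bound variable is not free in the other side):
  ∀p ∀r ∀t ∃x ∀w1 (F(p,p) ∨ F(r,r) ∨ ¬B(t) ∧ F(x,x) ∨ ¬B(w1))
The prefix is ∀p ∀r ∀t ∃x ∀w1: 4 universal, 1 existential.

1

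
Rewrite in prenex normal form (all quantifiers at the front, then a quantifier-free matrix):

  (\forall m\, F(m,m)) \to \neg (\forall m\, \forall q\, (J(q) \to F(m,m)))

Eliminate → and ↔ using ¬ and ∨.
  \neg (\forall m\, F(m,m)) \lor \neg (\forall m\, \forall q\, (\neg J(q) \lor F(m,m)))
Push ¬ through the quantifiers and connectives to reach negation normal form:
  (\exists m\, \neg F(m,m)) \lor (\exists m\, \exists q\, (J(q) \land \neg F(m,m)))
Standardize variables apart so no two quantifiers bind the same name: m↦v.
  (\exists m\, \neg F(m,m)) \lor (\exists v\, \exists q\, (J(q) \land \neg F(v,v)))
Pull the quantifiers to the front (each side's bound variable is not free in the other side):
  \exists m\, \exists v\, \exists q\, (\neg F(m,m) \lor J(q) \land \neg F(v,v))

\exists m\, \exists v\, \exists q\, (\neg F(m,m) \lor J(q) \land \neg F(v,v))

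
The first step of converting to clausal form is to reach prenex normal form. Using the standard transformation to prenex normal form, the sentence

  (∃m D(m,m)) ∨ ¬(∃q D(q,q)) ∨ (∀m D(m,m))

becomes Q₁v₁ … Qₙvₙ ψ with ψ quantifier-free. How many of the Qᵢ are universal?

2

Move each ¬ inward, flipping quantifiers it crosses:
  (∃m D(m,m)) ∨ (∀q ¬D(q,q)) ∨ (∀m D(m,m))
Standardize variables apart so no two quantifiers bind the same name: m↦x.
  (∃m D(m,m)) ∨ (∀q ¬D(q,q)) ∨ (∀x D(x,x))
Pull the quantifiers to the front (each side's bound variable is not free in the other side):
  ∃m ∀q ∀x (D(m,m) ∨ ¬D(q,q) ∨ D(x,x))
The prefix is ∃m ∀q ∀x: 2 universal, 1 existential.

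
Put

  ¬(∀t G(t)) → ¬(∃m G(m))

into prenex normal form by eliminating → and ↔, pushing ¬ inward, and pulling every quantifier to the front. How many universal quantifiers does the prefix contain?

2

Rewrite implications/biconditionals: A → B as ¬A ∨ B.
  ¬¬(∀t G(t)) ∨ ¬(∃m G(m))
Move each ¬ inward, flipping quantifiers it crosses:
  (∀t G(t)) ∨ (∀m ¬G(m))
All bound variables are already distinct, so no renaming is needed.
Extract every quantifier outward, since the variables are now distinct and don't occur free across branches:
  ∀t ∀m (G(t) ∨ ¬G(m))
The prefix is ∀t ∀m: 2 universal, 0 existential.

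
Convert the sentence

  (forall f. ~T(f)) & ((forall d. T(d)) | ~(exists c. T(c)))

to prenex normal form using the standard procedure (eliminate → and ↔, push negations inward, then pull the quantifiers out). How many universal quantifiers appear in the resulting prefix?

Push ¬ through the quantifiers and connectives to reach negation normal form:
  (forall f. ~T(f)) & ((forall d. T(d)) | (forall c. ~T(c)))
All bound variables are already distinct, so no renaming is needed.
Finally move all quantifiers to the prefix:
  forall f. forall d. forall c. (~T(f) & (T(d) | ~T(c)))
The prefix is forall f forall d forall c: 3 universal, 0 existential.

3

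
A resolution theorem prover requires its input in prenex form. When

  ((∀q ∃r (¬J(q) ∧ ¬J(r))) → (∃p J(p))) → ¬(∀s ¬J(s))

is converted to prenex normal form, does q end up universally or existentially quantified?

universal

Rewrite implications/biconditionals: A → B as ¬A ∨ B.
  ¬(¬(∀q ∃r (¬J(q) ∧ ¬J(r))) ∨ (∃p J(p))) ∨ ¬(∀s ¬J(s))
Drive negations inward (¬∀x A ≡ ∃x ¬A, ¬∃x A ≡ ∀x ¬A, De Morgan for ∧/∨):
  (∀q ∃r (¬J(q) ∧ ¬J(r))) ∧ (∀p ¬J(p)) ∨ (∃s J(s))
All bound variables are already distinct, so no renaming is needed.
Pull the quantifiers to the front (each side's bound variable is not free in the other side):
  ∀q ∃r ∀p ∃s (¬J(q) ∧ ¬J(r) ∧ ¬J(p) ∨ J(s))
The quantifier ∀q sits under an even number of negations (counting the antecedent side of each →), so it remains universal.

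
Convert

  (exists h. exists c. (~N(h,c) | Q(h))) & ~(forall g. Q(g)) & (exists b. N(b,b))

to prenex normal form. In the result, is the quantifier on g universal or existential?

Move each ¬ inward, flipping quantifiers it crosses:
  (exists h. exists c. (~N(h,c) | Q(h))) & (exists g. ~Q(g)) & (exists b. N(b,b))
All bound variables are already distinct, so no renaming is needed.
Pull the quantifiers to the front (each side's bound variable is not free in the other side):
  exists h. exists c. exists g. exists b. ((~N(h,c) | Q(h)) & ~Q(g) & N(b,b))
The quantifier forall g sits under an odd number of negations, so it flips to exists g.

existential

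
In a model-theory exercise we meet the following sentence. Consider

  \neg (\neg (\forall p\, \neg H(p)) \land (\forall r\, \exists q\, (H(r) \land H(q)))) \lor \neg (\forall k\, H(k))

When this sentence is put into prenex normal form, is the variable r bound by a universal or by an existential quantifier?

existential

Move each ¬ inward, flipping quantifiers it crosses:
  (\forall p\, \neg H(p)) \lor (\exists r\, \forall q\, (\neg H(r) \lor \neg H(q))) \lor (\exists k\, \neg H(k))
All bound variables are already distinct, so no renaming is needed.
Extract every quantifier outward, since the variables are now distinct and don't occur free across branches:
  \forall p\, \exists r\, \forall q\, \exists k\, (\neg H(p) \lor \neg H(r) \lor \neg H(q) \lor \neg H(k))
The quantifier \forall r sits under an odd number of negations, so it flips to \exists r.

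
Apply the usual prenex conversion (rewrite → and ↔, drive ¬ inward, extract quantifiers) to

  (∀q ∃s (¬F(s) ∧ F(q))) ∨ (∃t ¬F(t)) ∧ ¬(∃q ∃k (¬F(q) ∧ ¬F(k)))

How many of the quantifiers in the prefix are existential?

Move each ¬ inward, flipping quantifiers it crosses:
  (∀q ∃s (¬F(s) ∧ F(q))) ∨ (∃t ¬F(t)) ∧ (∀q ∀k (F(q) ∨ F(k)))
Give each quantifier a distinct variable: q↦w.
  (∀q ∃s (¬F(s) ∧ F(q))) ∨ (∃t ¬F(t)) ∧ (∀w ∀k (F(w) ∨ F(k)))
Pull the quantifiers to the front (each side's bound variable is not free in the other side):
  ∀q ∃s ∃t ∀w ∀k (¬F(s) ∧ F(q) ∨ ¬F(t) ∧ (F(w) ∨ F(k)))
The prefix is ∀q ∃s ∃t ∀w ∀k: 3 universal, 2 existential.

2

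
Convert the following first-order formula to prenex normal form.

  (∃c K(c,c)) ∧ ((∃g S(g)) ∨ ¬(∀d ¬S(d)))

Move each ¬ inward, flipping quantifiers it crosses:
  (∃c K(c,c)) ∧ ((∃g S(g)) ∨ (∃d S(d)))
Extract every quantifier outward, since the variables are now distinct and don't occur free across branches:
  ∃c ∃g ∃d (K(c,c) ∧ (S(g) ∨ S(d)))

∃c ∃g ∃d (K(c,c) ∧ (S(g) ∨ S(d)))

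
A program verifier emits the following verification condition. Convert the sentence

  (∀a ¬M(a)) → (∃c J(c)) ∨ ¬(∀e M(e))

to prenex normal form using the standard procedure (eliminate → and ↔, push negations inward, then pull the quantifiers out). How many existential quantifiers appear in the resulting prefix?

3

First replace A → B with ¬A ∨ B.
  ¬(∀a ¬M(a)) ∨ (∃c J(c)) ∨ ¬(∀e M(e))
Push ¬ through the quantifiers and connectives to reach negation normal form:
  (∃a M(a)) ∨ (∃c J(c)) ∨ (∃e ¬M(e))
All bound variables are already distinct, so no renaming is needed.
Extract every quantifier outward, since the variables are now distinct and don't occur free across branches:
  ∃a ∃c ∃e (M(a) ∨ J(c) ∨ ¬M(e))
The prefix is ∃a ∃c ∃e: 0 universal, 3 existential.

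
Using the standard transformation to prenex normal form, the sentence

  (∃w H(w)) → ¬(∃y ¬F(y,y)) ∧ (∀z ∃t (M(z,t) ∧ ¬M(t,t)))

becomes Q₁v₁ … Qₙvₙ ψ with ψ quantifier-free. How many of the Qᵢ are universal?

Rewrite implications/biconditionals: A → B as ¬A ∨ B.
  ¬(∃w H(w)) ∨ ¬(∃y ¬F(y,y)) ∧ (∀z ∃t (M(z,t) ∧ ¬M(t,t)))
Push ¬ through the quantifiers and connectives to reach negation normal form:
  (∀w ¬H(w)) ∨ (∀y F(y,y)) ∧ (∀z ∃t (M(z,t) ∧ ¬M(t,t)))
All bound variables are already distinct, so no renaming is needed.
Pull the quantifiers to the front (each side's bound variable is not free in the other side):
  ∀w ∀y ∀z ∃t (¬H(w) ∨ F(y,y) ∧ M(z,t) ∧ ¬M(t,t))
The prefix is ∀w ∀y ∀z ∃t: 3 universal, 1 existential.

3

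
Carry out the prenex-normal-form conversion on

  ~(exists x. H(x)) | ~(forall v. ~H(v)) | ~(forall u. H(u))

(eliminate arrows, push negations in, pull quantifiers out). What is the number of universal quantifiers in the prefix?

1

Move each ¬ inward, flipping quantifiers it crosses:
  (forall x. ~H(x)) | (exists v. H(v)) | (exists u. ~H(u))
All bound variables are already distinct, so no renaming is needed.
Finally move all quantifiers to the prefix:
  forall x. exists v. exists u. (~H(x) | H(v) | ~H(u))
The prefix is forall x exists v exists u: 1 universal, 2 existential.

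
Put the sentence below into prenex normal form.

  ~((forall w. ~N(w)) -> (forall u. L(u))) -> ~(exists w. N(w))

First replace A → B with ¬A ∨ B.
  ~~(~(forall w. ~N(w)) | (forall u. L(u))) | ~(exists w. N(w))
Push ¬ through the quantifiers and connectives to reach negation normal form:
  (exists w. N(w)) | (forall u. L(u)) | (forall w. ~N(w))
Rename bound variables to avoid capture: w↦u1.
  (exists w. N(w)) | (forall u. L(u)) | (forall u1. ~N(u1))
Finally move all quantifiers to the prefix:
  exists w. forall u. forall u1. (N(w) | L(u) | ~N(u1))

exists w. forall u. forall u1. (N(w) | L(u) | ~N(u1))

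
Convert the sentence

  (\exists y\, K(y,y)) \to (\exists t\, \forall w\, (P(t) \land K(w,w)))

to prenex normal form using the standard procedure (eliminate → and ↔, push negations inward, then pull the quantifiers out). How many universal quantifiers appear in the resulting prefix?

2

Eliminate → and ↔ using ¬ and ∨.
  \neg (\exists y\, K(y,y)) \lor (\exists t\, \forall w\, (P(t) \land K(w,w)))
Move each ¬ inward, flipping quantifiers it crosses:
  (\forall y\, \neg K(y,y)) \lor (\exists t\, \forall w\, (P(t) \land K(w,w)))
All bound variables are already distinct, so no renaming is needed.
Finally move all quantifiers to the prefix:
  \forall y\, \exists t\, \forall w\, (\neg K(y,y) \lor P(t) \land K(w,w))
The prefix is \forall y \exists t \forall w: 2 universal, 1 existential.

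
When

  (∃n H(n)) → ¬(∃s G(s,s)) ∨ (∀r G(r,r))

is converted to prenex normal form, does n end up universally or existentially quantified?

universal

First replace A → B with ¬A ∨ B.
  ¬(∃n H(n)) ∨ ¬(∃s G(s,s)) ∨ (∀r G(r,r))
Push ¬ through the quantifiers and connectives to reach negation normal form:
  (∀n ¬H(n)) ∨ (∀s ¬G(s,s)) ∨ (∀r G(r,r))
Extract every quantifier outward, since the variables are now distinct and don't occur free across branches:
  ∀n ∀s ∀r (¬H(n) ∨ ¬G(s,s) ∨ G(r,r))
The quantifier ∃n sits under an odd number of negations (counting the antecedent side of each →), so it flips to ∀n.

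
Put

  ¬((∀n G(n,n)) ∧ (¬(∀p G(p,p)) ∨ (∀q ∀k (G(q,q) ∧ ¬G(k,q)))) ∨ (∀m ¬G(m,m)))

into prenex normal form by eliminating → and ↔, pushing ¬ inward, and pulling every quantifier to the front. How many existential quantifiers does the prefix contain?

4

Move each ¬ inward, flipping quantifiers it crosses:
  ((∃n ¬G(n,n)) ∨ (∀p G(p,p)) ∧ (∃q ∃k (¬G(q,q) ∨ G(k,q)))) ∧ (∃m G(m,m))
Pull the quantifiers to the front (each side's bound variable is not free in the other side):
  ∃n ∀p ∃q ∃k ∃m ((¬G(n,n) ∨ G(p,p) ∧ (¬G(q,q) ∨ G(k,q))) ∧ G(m,m))
The prefix is ∃n ∀p ∃q ∃k ∃m: 1 universal, 4 existential.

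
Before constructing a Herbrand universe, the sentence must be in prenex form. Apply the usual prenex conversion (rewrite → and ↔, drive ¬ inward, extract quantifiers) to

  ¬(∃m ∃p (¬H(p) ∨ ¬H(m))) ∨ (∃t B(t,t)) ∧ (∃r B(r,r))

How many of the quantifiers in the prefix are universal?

Drive negations inward (¬∀x A ≡ ∃x ¬A, ¬∃x A ≡ ∀x ¬A, De Morgan for ∧/∨):
  (∀m ∀p (H(p) ∧ H(m))) ∨ (∃t B(t,t)) ∧ (∃r B(r,r))
All bound variables are already distinct, so no renaming is needed.
Pull the quantifiers to the front (each side's bound variable is not free in the other side):
  ∀m ∀p ∃t ∃r (H(p) ∧ H(m) ∨ B(t,t) ∧ B(r,r))
The prefix is ∀m ∀p ∃t ∃r: 2 universal, 2 existential.

2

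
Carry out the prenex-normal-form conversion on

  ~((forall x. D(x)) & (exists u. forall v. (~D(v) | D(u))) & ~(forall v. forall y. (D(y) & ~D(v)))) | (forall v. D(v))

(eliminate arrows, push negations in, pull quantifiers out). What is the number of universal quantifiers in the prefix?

Drive negations inward (¬∀x A ≡ ∃x ¬A, ¬∃x A ≡ ∀x ¬A, De Morgan for ∧/∨):
  (exists x. ~D(x)) | (forall u. exists v. (D(v) & ~D(u))) | (forall v. forall y. (D(y) & ~D(v))) | (forall v. D(v))
Give each quantifier a distinct variable: v↦w1, v↦u1.
  (exists x. ~D(x)) | (forall u. exists v. (D(v) & ~D(u))) | (forall w1. forall y. (D(y) & ~D(w1))) | (forall u1. D(u1))
Pull the quantifiers to the front (each side's bound variable is not free in the other side):
  exists x. forall u. exists v. forall w1. forall y. forall u1. (~D(x) | D(v) & ~D(u) | D(y) & ~D(w1) | D(u1))
The prefix is exists x forall u exists v forall w1 forall y forall u1: 4 universal, 2 existential.

4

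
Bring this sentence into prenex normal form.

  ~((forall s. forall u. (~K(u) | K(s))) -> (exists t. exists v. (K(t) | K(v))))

forall s. forall u. forall t. forall v. ((~K(u) | K(s)) & ~K(t) & ~K(v))

Eliminate → and ↔ using ¬ and ∨.
  ~(~(forall s. forall u. (~K(u) | K(s))) | (exists t. exists v. (K(t) | K(v))))
Drive negations inward (¬∀x A ≡ ∃x ¬A, ¬∃x A ≡ ∀x ¬A, De Morgan for ∧/∨):
  (forall s. forall u. (~K(u) | K(s))) & (forall t. forall v. (~K(t) & ~K(v)))
All bound variables are already distinct, so no renaming is needed.
Finally move all quantifiers to the prefix:
  forall s. forall u. forall t. forall v. ((~K(u) | K(s)) & ~K(t) & ~K(v))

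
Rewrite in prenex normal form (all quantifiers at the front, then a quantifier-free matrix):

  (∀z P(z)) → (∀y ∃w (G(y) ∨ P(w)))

∃z ∀y ∃w (¬P(z) ∨ G(y) ∨ P(w))

Eliminate → and ↔ using ¬ and ∨.
  ¬(∀z P(z)) ∨ (∀y ∃w (G(y) ∨ P(w)))
Drive negations inward (¬∀x A ≡ ∃x ¬A, ¬∃x A ≡ ∀x ¬A, De Morgan for ∧/∨):
  (∃z ¬P(z)) ∨ (∀y ∃w (G(y) ∨ P(w)))
All bound variables are already distinct, so no renaming is needed.
Finally move all quantifiers to the prefix:
  ∃z ∀y ∃w (¬P(z) ∨ G(y) ∨ P(w))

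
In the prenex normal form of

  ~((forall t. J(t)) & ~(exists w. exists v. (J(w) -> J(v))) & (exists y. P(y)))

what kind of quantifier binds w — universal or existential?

Eliminate → and ↔ using ¬ and ∨.
  ~((forall t. J(t)) & ~(exists w. exists v. (~J(w) | J(v))) & (exists y. P(y)))
Push ¬ through the quantifiers and connectives to reach negation normal form:
  (exists t. ~J(t)) | (exists w. exists v. (~J(w) | J(v))) | (forall y. ~P(y))
All bound variables are already distinct, so no renaming is needed.
Pull the quantifiers to the front (each side's bound variable is not free in the other side):
  exists t. exists w. exists v. forall y. (~J(t) | ~J(w) | J(v) | ~P(y))
The quantifier exists w sits under an even number of negations (counting the antecedent side of each →), so it remains existential.

existential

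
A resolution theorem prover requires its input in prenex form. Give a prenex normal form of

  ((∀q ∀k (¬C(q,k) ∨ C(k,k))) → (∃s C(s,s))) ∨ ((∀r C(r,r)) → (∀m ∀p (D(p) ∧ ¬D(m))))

∃q ∃k ∃s ∃r ∀m ∀p (C(q,k) ∧ ¬C(k,k) ∨ C(s,s) ∨ ¬C(r,r) ∨ D(p) ∧ ¬D(m))

Eliminate → and ↔ using ¬ and ∨.
  ¬(∀q ∀k (¬C(q,k) ∨ C(k,k))) ∨ (∃s C(s,s)) ∨ ¬(∀r C(r,r)) ∨ (∀m ∀p (D(p) ∧ ¬D(m)))
Push ¬ through the quantifiers and connectives to reach negation normal form:
  (∃q ∃k (C(q,k) ∧ ¬C(k,k))) ∨ (∃s C(s,s)) ∨ (∃r ¬C(r,r)) ∨ (∀m ∀p (D(p) ∧ ¬D(m)))
Extract every quantifier outward, since the variables are now distinct and don't occur free across branches:
  ∃q ∃k ∃s ∃r ∀m ∀p (C(q,k) ∧ ¬C(k,k) ∨ C(s,s) ∨ ¬C(r,r) ∨ D(p) ∧ ¬D(m))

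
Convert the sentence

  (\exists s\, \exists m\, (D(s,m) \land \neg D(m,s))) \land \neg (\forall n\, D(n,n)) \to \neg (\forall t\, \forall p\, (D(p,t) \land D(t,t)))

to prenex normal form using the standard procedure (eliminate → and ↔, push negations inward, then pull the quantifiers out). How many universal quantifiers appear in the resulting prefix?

3

Eliminate → and ↔ using ¬ and ∨.
  \neg ((\exists s\, \exists m\, (D(s,m) \land \neg D(m,s))) \land \neg (\forall n\, D(n,n))) \lor \neg (\forall t\, \forall p\, (D(p,t) \land D(t,t)))
Move each ¬ inward, flipping quantifiers it crosses:
  (\forall s\, \forall m\, (\neg D(s,m) \lor D(m,s))) \lor (\forall n\, D(n,n)) \lor (\exists t\, \exists p\, (\neg D(p,t) \lor \neg D(t,t)))
Finally move all quantifiers to the prefix:
  \forall s\, \forall m\, \forall n\, \exists t\, \exists p\, (\neg D(s,m) \lor D(m,s) \lor D(n,n) \lor \neg D(p,t) \lor \neg D(t,t))
The prefix is \forall s \forall m \forall n \exists t \exists p: 3 universal, 2 existential.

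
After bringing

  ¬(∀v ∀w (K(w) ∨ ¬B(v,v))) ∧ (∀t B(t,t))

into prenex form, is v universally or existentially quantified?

existential

Push ¬ through the quantifiers and connectives to reach negation normal form:
  (∃v ∃w (¬K(w) ∧ B(v,v))) ∧ (∀t B(t,t))
All bound variables are already distinct, so no renaming is needed.
Pull the quantifiers to the front (each side's bound variable is not free in the other side):
  ∃v ∃w ∀t (¬K(w) ∧ B(v,v) ∧ B(t,t))
The quantifier ∀v sits under an odd number of negations, so it flips to ∃v.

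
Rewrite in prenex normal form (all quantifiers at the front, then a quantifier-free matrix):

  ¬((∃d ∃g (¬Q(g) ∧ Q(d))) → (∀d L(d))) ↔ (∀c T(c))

∀d ∀g ∀w1 ∀c ∃v ∃r ∃u ∃z ((Q(g) ∨ ¬Q(d) ∨ L(w1) ∨ T(c)) ∧ (¬T(v) ∨ ¬Q(u) ∧ Q(r) ∧ ¬L(z)))

First replace A → B with ¬A ∨ B; A ↔ B as (¬A ∨ B) ∧ (¬B ∨ A).
  (¬¬(¬(∃d ∃g (¬Q(g) ∧ Q(d))) ∨ (∀d L(d))) ∨ (∀c T(c))) ∧ (¬(∀c T(c)) ∨ ¬(¬(∃d ∃g (¬Q(g) ∧ Q(d))) ∨ (∀d L(d))))
Push ¬ through the quantifiers and connectives to reach negation normal form:
  ((∀d ∀g (Q(g) ∨ ¬Q(d))) ∨ (∀d L(d)) ∨ (∀c T(c))) ∧ ((∃c ¬T(c)) ∨ (∃d ∃g (¬Q(g) ∧ Q(d))) ∧ (∃d ¬L(d)))
Standardize variables apart so no two quantifiers bind the same name: d↦w1, c↦v, d↦r, g↦u, d↦z.
  ((∀d ∀g (Q(g) ∨ ¬Q(d))) ∨ (∀w1 L(w1)) ∨ (∀c T(c))) ∧ ((∃v ¬T(v)) ∨ (∃r ∃u (¬Q(u) ∧ Q(r))) ∧ (∃z ¬L(z)))
Extract every quantifier outward, since the variables are now distinct and don't occur free across branches:
  ∀d ∀g ∀w1 ∀c ∃v ∃r ∃u ∃z ((Q(g) ∨ ¬Q(d) ∨ L(w1) ∨ T(c)) ∧ (¬T(v) ∨ ¬Q(u) ∧ Q(r) ∧ ¬L(z)))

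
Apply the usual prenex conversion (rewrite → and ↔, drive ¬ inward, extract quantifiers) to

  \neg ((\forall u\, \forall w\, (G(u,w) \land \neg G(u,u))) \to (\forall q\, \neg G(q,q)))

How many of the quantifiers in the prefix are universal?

2

Eliminate → and ↔ using ¬ and ∨.
  \neg (\neg (\forall u\, \forall w\, (G(u,w) \land \neg G(u,u))) \lor (\forall q\, \neg G(q,q)))
Push ¬ through the quantifiers and connectives to reach negation normal form:
  (\forall u\, \forall w\, (G(u,w) \land \neg G(u,u))) \land (\exists q\, G(q,q))
All bound variables are already distinct, so no renaming is needed.
Pull the quantifiers to the front (each side's bound variable is not free in the other side):
  \forall u\, \forall w\, \exists q\, (G(u,w) \land \neg G(u,u) \land G(q,q))
The prefix is \forall u \forall w \exists q: 2 universal, 1 existential.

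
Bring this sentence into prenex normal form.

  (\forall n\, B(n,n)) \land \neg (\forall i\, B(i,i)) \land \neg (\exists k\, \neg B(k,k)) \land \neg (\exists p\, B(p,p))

\forall n\, \exists i\, \forall k\, \forall p\, (B(n,n) \land \neg B(i,i) \land B(k,k) \land \neg B(p,p))

Drive negations inward (¬∀x A ≡ ∃x ¬A, ¬∃x A ≡ ∀x ¬A, De Morgan for ∧/∨):
  (\forall n\, B(n,n)) \land (\exists i\, \neg B(i,i)) \land (\forall k\, B(k,k)) \land (\forall p\, \neg B(p,p))
Pull the quantifiers to the front (each side's bound variable is not free in the other side):
  \forall n\, \exists i\, \forall k\, \forall p\, (B(n,n) \land \neg B(i,i) \land B(k,k) \land \neg B(p,p))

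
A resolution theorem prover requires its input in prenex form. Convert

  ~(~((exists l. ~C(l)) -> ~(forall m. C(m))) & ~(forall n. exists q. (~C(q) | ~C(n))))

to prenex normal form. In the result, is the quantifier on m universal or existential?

Rewrite implications/biconditionals: A → B as ¬A ∨ B.
  ~(~(~(exists l. ~C(l)) | ~(forall m. C(m))) & ~(forall n. exists q. (~C(q) | ~C(n))))
Push ¬ through the quantifiers and connectives to reach negation normal form:
  (forall l. C(l)) | (exists m. ~C(m)) | (forall n. exists q. (~C(q) | ~C(n)))
All bound variables are already distinct, so no renaming is needed.
Finally move all quantifiers to the prefix:
  forall l. exists m. forall n. exists q. (C(l) | ~C(m) | ~C(q) | ~C(n))
The quantifier forall m sits under an odd number of negations (counting the antecedent side of each →), so it flips to exists m.

existential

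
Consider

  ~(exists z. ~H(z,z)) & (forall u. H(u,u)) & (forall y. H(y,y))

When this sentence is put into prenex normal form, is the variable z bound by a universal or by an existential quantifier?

Drive negations inward (¬∀x A ≡ ∃x ¬A, ¬∃x A ≡ ∀x ¬A, De Morgan for ∧/∨):
  (forall z. H(z,z)) & (forall u. H(u,u)) & (forall y. H(y,y))
All bound variables are already distinct, so no renaming is needed.
Finally move all quantifiers to the prefix:
  forall z. forall u. forall y. (H(z,z) & H(u,u) & H(y,y))
The quantifier exists z sits under an odd number of negations, so it flips to forall z.

universal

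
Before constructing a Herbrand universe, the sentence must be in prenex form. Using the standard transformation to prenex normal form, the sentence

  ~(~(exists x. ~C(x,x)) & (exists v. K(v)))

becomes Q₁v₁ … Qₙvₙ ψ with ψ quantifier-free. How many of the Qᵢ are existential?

Push ¬ through the quantifiers and connectives to reach negation normal form:
  (exists x. ~C(x,x)) | (forall v. ~K(v))
All bound variables are already distinct, so no renaming is needed.
Finally move all quantifiers to the prefix:
  exists x. forall v. (~C(x,x) | ~K(v))
The prefix is exists x forall v: 1 universal, 1 existential.

1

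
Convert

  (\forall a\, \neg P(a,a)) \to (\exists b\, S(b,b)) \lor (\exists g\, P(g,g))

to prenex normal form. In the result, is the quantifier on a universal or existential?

Eliminate → and ↔ using ¬ and ∨.
  \neg (\forall a\, \neg P(a,a)) \lor (\exists b\, S(b,b)) \lor (\exists g\, P(g,g))
Move each ¬ inward, flipping quantifiers it crosses:
  (\exists a\, P(a,a)) \lor (\exists b\, S(b,b)) \lor (\exists g\, P(g,g))
All bound variables are already distinct, so no renaming is needed.
Finally move all quantifiers to the prefix:
  \exists a\, \exists b\, \exists g\, (P(a,a) \lor S(b,b) \lor P(g,g))
The quantifier \forall a sits under an odd number of negations (counting the antecedent side of each →), so it flips to \exists a.

existential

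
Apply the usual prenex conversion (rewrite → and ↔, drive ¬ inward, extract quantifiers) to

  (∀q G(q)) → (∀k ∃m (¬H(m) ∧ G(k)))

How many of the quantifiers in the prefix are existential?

2

First replace A → B with ¬A ∨ B.
  ¬(∀q G(q)) ∨ (∀k ∃m (¬H(m) ∧ G(k)))
Drive negations inward (¬∀x A ≡ ∃x ¬A, ¬∃x A ≡ ∀x ¬A, De Morgan for ∧/∨):
  (∃q ¬G(q)) ∨ (∀k ∃m (¬H(m) ∧ G(k)))
Finally move all quantifiers to the prefix:
  ∃q ∀k ∃m (¬G(q) ∨ ¬H(m) ∧ G(k))
The prefix is ∃q ∀k ∃m: 1 universal, 2 existential.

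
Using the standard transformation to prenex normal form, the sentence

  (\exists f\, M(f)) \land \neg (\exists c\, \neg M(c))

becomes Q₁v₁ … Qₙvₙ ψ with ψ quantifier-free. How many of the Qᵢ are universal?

1

Drive negations inward (¬∀x A ≡ ∃x ¬A, ¬∃x A ≡ ∀x ¬A, De Morgan for ∧/∨):
  (\exists f\, M(f)) \land (\forall c\, M(c))
All bound variables are already distinct, so no renaming is needed.
Pull the quantifiers to the front (each side's bound variable is not free in the other side):
  \exists f\, \forall c\, (M(f) \land M(c))
The prefix is \exists f \forall c: 1 universal, 1 existential.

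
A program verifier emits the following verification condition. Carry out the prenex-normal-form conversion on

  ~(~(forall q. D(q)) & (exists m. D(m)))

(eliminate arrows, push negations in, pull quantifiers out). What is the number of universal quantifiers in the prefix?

2

Move each ¬ inward, flipping quantifiers it crosses:
  (forall q. D(q)) | (forall m. ~D(m))
Extract every quantifier outward, since the variables are now distinct and don't occur free across branches:
  forall q. forall m. (D(q) | ~D(m))
The prefix is forall q forall m: 2 universal, 0 existential.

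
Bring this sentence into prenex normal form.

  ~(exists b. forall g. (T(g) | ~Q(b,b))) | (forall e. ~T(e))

forall b. exists g. forall e. (~T(g) & Q(b,b) | ~T(e))

Drive negations inward (¬∀x A ≡ ∃x ¬A, ¬∃x A ≡ ∀x ¬A, De Morgan for ∧/∨):
  (forall b. exists g. (~T(g) & Q(b,b))) | (forall e. ~T(e))
All bound variables are already distinct, so no renaming is needed.
Finally move all quantifiers to the prefix:
  forall b. exists g. forall e. (~T(g) & Q(b,b) | ~T(e))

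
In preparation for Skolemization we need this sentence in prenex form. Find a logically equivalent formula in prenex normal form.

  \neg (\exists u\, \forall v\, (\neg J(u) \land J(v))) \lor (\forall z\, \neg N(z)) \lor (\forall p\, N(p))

\forall u\, \exists v\, \forall z\, \forall p\, (J(u) \lor \neg J(v) \lor \neg N(z) \lor N(p))

Drive negations inward (¬∀x A ≡ ∃x ¬A, ¬∃x A ≡ ∀x ¬A, De Morgan for ∧/∨):
  (\forall u\, \exists v\, (J(u) \lor \neg J(v))) \lor (\forall z\, \neg N(z)) \lor (\forall p\, N(p))
Finally move all quantifiers to the prefix:
  \forall u\, \exists v\, \forall z\, \forall p\, (J(u) \lor \neg J(v) \lor \neg N(z) \lor N(p))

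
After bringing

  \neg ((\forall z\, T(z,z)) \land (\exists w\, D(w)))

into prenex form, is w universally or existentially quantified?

universal

Push ¬ through the quantifiers and connectives to reach negation normal form:
  (\exists z\, \neg T(z,z)) \lor (\forall w\, \neg D(w))
All bound variables are already distinct, so no renaming is needed.
Pull the quantifiers to the front (each side's bound variable is not free in the other side):
  \exists z\, \forall w\, (\neg T(z,z) \lor \neg D(w))
The quantifier \exists w sits under an odd number of negations, so it flips to \forall w.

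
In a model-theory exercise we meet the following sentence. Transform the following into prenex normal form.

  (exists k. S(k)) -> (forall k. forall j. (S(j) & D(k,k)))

forall k. forall c. forall j. (~S(k) | S(j) & D(c,c))

Rewrite implications/biconditionals: A → B as ¬A ∨ B.
  ~(exists k. S(k)) | (forall k. forall j. (S(j) & D(k,k)))
Drive negations inward (¬∀x A ≡ ∃x ¬A, ¬∃x A ≡ ∀x ¬A, De Morgan for ∧/∨):
  (forall k. ~S(k)) | (forall k. forall j. (S(j) & D(k,k)))
Give each quantifier a distinct variable: k↦c.
  (forall k. ~S(k)) | (forall c. forall j. (S(j) & D(c,c)))
Finally move all quantifiers to the prefix:
  forall k. forall c. forall j. (~S(k) | S(j) & D(c,c))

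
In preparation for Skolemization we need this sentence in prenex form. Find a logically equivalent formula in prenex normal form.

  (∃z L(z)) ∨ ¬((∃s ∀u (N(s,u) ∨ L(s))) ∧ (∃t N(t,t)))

∃z ∀s ∃u ∀t (L(z) ∨ ¬N(s,u) ∧ ¬L(s) ∨ ¬N(t,t))

Push ¬ through the quantifiers and connectives to reach negation normal form:
  (∃z L(z)) ∨ (∀s ∃u (¬N(s,u) ∧ ¬L(s))) ∨ (∀t ¬N(t,t))
All bound variables are already distinct, so no renaming is needed.
Finally move all quantifiers to the prefix:
  ∃z ∀s ∃u ∀t (L(z) ∨ ¬N(s,u) ∧ ¬L(s) ∨ ¬N(t,t))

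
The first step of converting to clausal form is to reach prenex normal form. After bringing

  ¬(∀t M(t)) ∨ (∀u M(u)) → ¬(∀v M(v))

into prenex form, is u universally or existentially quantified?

Eliminate → and ↔ using ¬ and ∨.
  ¬(¬(∀t M(t)) ∨ (∀u M(u))) ∨ ¬(∀v M(v))
Drive negations inward (¬∀x A ≡ ∃x ¬A, ¬∃x A ≡ ∀x ¬A, De Morgan for ∧/∨):
  (∀t M(t)) ∧ (∃u ¬M(u)) ∨ (∃v ¬M(v))
All bound variables are already distinct, so no renaming is needed.
Finally move all quantifiers to the prefix:
  ∀t ∃u ∃v (M(t) ∧ ¬M(u) ∨ ¬M(v))
The quantifier ∀u sits under an odd number of negations (counting the antecedent side of each →), so it flips to ∃u.

existential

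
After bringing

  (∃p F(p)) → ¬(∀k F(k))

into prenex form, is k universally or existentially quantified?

existential

First replace A → B with ¬A ∨ B.
  ¬(∃p F(p)) ∨ ¬(∀k F(k))
Move each ¬ inward, flipping quantifiers it crosses:
  (∀p ¬F(p)) ∨ (∃k ¬F(k))
Finally move all quantifiers to the prefix:
  ∀p ∃k (¬F(p) ∨ ¬F(k))
The quantifier ∀k sits under an odd number of negations (counting the antecedent side of each →), so it flips to ∃k.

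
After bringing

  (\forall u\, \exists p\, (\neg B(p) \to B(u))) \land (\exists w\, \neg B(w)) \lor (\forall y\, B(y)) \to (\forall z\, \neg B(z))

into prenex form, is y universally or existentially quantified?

First replace A → B with ¬A ∨ B.
  \neg ((\forall u\, \exists p\, (\neg \neg B(p) \lor B(u))) \land (\exists w\, \neg B(w)) \lor (\forall y\, B(y))) \lor (\forall z\, \neg B(z))
Push ¬ through the quantifiers and connectives to reach negation normal form:
  ((\exists u\, \forall p\, (\neg B(p) \land \neg B(u))) \lor (\forall w\, B(w))) \land (\exists y\, \neg B(y)) \lor (\forall z\, \neg B(z))
All bound variables are already distinct, so no renaming is needed.
Finally move all quantifiers to the prefix:
  \exists u\, \forall p\, \forall w\, \exists y\, \forall z\, ((\neg B(p) \land \neg B(u) \lor B(w)) \land \neg B(y) \lor \neg B(z))
The quantifier \forall y sits under an odd number of negations (counting the antecedent side of each →), so it flips to \exists y.

existential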